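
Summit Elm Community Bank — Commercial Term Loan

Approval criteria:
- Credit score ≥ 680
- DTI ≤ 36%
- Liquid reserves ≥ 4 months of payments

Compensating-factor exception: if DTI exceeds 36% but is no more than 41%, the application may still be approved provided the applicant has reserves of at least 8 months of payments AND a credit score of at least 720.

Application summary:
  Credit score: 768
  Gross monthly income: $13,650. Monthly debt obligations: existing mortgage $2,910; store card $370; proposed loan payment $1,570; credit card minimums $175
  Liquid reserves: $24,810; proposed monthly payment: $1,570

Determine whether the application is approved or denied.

Credit score 768 ≥ 680 (meets base)
Total debts = (2,910 + 370 + 1,570 + 175) = 5,025. DTI: 5,025 ÷ 13,650 = 36.8%, over the 36% base limit.
Liquid reserves cover 24,810/1,570 = 15.8 months — ≥ 4 required
DTI 36.8% is within the 36%–41% exception band; checking compensating factors.
Override check — reserves: 15.8 mo (ok); score: 768 (ok).
Both override conditions satisfied; DTI exception granted.

Approved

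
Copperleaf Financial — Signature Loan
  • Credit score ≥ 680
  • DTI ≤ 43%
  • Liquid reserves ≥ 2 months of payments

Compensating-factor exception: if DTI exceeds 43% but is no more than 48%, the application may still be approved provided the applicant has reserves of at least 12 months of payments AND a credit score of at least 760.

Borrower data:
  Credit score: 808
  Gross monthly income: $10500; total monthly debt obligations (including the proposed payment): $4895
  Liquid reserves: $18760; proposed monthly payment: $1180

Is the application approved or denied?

Approved

Credit score 808 ≥ 680 (meets base)
DTI: 4,895 ÷ 10,500 = 46.6%, over the 43% base limit.
Reserves: 18,760 ÷ 1,180 = 15.9 months (meets 2-month minimum)
DTI 46.6% is within the 43%–48% exception band; checking compensating factors.
Reserves 15.9 ≥ 12 months; credit score 808 ≥ 760.
Both override conditions satisfied; DTI exception granted.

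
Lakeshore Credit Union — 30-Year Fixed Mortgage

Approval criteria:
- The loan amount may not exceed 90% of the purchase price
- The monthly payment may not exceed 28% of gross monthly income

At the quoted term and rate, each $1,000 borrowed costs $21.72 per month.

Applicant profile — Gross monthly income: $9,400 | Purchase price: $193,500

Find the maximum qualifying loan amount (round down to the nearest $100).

$121,100

Payment cap: 28% × $9,400 = $2,632/month.
At $21.72 per $1,000, that supports 2,632/21.72 × 1,000 ≈ $121,178 → $121,100.
LTV cap: 90% × $193,500 = $174,150 → $174,100.
Binding constraint: payment-to-income.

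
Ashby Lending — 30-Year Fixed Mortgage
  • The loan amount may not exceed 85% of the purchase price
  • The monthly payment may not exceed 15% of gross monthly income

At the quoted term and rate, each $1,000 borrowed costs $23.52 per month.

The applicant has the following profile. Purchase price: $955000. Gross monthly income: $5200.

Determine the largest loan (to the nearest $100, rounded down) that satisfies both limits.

$33,100

Payment cap: 15% × $5,200 = $780/month.
At $23.52 per $1,000, that supports 780/23.52 × 1,000 ≈ $33,163 → $33,100.
LTV cap: 85% × $955,000 = $811,750 → $811,700.
Binding constraint: payment-to-income.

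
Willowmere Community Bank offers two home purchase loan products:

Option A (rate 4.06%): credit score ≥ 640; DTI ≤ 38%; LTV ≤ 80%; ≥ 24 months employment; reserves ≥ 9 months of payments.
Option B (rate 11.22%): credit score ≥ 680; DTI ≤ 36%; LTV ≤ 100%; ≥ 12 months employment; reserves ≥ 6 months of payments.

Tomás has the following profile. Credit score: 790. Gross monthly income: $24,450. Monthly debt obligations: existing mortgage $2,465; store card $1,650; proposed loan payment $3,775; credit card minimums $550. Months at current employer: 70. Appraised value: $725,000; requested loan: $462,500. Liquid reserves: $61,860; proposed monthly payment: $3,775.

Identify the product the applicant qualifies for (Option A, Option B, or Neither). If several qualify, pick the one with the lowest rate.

Total debts = (2,465 + 1,650 + 3,775 + 550) = 8,440; DTI = 8,440/24,450 = 34.5%.
LTV = 462,500/725,000 = 63.8%.
Reserves = 61,860/3,775 = 16.4 months.
Option A: score 790 ≥ 640; DTI 34.5% ≤ 38%; LTV 63.8% ≤ 80%; employment 70 ≥ 24 mo; reserves 16.4 ≥ 9 mo → qualifies.
Option B: score 790 ≥ 680; DTI 34.5% ≤ 36%; LTV 63.8% ≤ 100%; employment 70 ≥ 12 mo; reserves 16.4 ≥ 6 mo → qualifies.
Qualifying: Option A, Option B. Lowest rate is 4.06% → Option A.

Option A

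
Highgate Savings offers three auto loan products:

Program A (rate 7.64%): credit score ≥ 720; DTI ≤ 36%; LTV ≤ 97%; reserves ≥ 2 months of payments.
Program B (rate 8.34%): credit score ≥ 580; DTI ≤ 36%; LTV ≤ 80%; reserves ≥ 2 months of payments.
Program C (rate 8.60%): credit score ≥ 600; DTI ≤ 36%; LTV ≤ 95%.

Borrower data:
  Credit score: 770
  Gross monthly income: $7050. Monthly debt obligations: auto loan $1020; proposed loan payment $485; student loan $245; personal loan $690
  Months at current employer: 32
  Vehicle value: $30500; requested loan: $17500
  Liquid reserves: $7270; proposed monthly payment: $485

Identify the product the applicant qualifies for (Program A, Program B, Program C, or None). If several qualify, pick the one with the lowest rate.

Total debts = (1,020 + 485 + 245 + 690) = 2,440; DTI = 2,440/7,050 = 34.6%.
LTV = 17,500/30,500 = 57.4%.
Reserves = 7,270/485 = 15.0 months.
Program A: score 770 ≥ 720; DTI 34.6% ≤ 36%; LTV 57.4% ≤ 97%; reserves 15.0 ≥ 2 mo → qualifies.
Program B: score 770 ≥ 580; DTI 34.6% ≤ 36%; LTV 57.4% ≤ 80%; reserves 15.0 ≥ 2 mo → qualifies.
Program C: score 770 ≥ 600; DTI 34.6% ≤ 36%; LTV 57.4% ≤ 95% → qualifies.
Qualifying: Program A, Program B, Program C. Lowest rate is 7.64% → Program A.

Program A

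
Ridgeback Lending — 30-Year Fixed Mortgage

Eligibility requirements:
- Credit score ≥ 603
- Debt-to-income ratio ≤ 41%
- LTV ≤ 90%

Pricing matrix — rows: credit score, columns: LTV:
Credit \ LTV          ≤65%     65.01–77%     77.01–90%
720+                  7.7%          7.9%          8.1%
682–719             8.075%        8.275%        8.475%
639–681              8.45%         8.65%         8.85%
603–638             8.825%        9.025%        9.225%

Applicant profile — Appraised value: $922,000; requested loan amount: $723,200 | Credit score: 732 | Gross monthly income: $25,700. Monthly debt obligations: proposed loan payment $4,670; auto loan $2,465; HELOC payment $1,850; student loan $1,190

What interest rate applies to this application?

8.1%

Credit score 732 ≥ 603; Total monthly debts = (4,670 + 2,465 + 1,850 + 1,190) = 10,175. DTI = 10,175/25,700 = 39.6% ≤ 41%
LTV: 723,200 ÷ 922,000 = 78.4%, within 90% cap
Score 732 is in the 720+ band; LTV 78.4% is in the 77.01–90% band → 8.1%.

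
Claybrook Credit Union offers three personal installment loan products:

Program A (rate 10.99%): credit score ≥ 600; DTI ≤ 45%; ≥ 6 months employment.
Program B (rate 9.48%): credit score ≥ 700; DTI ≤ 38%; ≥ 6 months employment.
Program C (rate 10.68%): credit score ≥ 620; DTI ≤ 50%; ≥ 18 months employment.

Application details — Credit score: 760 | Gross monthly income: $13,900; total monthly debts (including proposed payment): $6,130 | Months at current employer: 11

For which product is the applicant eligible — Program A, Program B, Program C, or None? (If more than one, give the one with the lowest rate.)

Program A

DTI = 6,130/13,900 = 44.1%.
Program A: score 760 ≥ 600; DTI 44.1% ≤ 45%; employment 11 ≥ 6 mo → qualifies.
Program B: score 760 ≥ 700; DTI 44.1% > 38%; employment 11 ≥ 6 mo → does not qualify.
Program C: score 760 ≥ 620; DTI 44.1% ≤ 50%; employment 11 < 18 mo → does not qualify.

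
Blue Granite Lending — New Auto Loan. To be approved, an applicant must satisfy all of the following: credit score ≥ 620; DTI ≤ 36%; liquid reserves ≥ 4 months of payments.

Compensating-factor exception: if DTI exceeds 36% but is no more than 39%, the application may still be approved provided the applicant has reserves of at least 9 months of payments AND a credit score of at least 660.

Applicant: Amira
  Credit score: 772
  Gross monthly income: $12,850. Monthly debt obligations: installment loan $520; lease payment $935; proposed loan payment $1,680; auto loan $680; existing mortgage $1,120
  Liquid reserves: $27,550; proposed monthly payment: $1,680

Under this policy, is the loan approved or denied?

Approved

Credit score 772 ≥ 620 (meets base)
Total debts = (520 + 935 + 1,680 + 680 + 1,120) = 4,935. DTI: 4,935 ÷ 12,850 = 38.4%, over the 36% base limit.
Liquid reserves cover 27,550/1,680 = 16.4 months — ≥ 4 required
38.4% falls in the override range (36%–39%), so the compensating-factor test applies.
Reserves 16.4 ≥ 9 months; credit score 772 ≥ 660.
Both compensating conditions met → exception applies.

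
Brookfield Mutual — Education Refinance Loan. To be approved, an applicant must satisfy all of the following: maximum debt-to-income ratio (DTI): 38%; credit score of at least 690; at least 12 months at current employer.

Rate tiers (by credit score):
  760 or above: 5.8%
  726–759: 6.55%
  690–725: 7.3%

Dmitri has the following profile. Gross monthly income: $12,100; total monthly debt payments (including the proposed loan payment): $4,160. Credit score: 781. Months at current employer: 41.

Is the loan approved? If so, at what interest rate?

Approved at 5.8%

Credit score 781 ≥ 690 (meets minimum)
DTI: 4,160 ÷ 12,100 = 34.4%, within the 38% cap
Employment 41 ≥ 12 months
All requirements met. Score 781 falls in the 760 or above tier → 5.8%.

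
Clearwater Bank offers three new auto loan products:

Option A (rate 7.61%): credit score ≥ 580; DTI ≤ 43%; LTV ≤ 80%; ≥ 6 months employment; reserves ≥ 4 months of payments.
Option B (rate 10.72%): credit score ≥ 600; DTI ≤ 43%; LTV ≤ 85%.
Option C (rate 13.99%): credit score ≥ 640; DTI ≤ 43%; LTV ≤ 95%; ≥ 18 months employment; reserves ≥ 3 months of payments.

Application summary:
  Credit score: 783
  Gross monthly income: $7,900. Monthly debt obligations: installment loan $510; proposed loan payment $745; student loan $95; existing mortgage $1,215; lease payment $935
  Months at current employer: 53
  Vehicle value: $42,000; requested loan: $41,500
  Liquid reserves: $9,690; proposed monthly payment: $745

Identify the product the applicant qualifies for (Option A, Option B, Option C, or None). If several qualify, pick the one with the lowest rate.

None

Total debts = (510 + 745 + 95 + 1,215 + 935) = 3,500; DTI = 3,500/7,900 = 44.3%.
LTV = 41,500/42,000 = 98.8%.
Reserves = 9,690/745 = 13.0 months.
Option A: score 783 ≥ 580; DTI 44.3% > 43%; LTV 98.8% > 80%; employment 53 ≥ 6 mo; reserves 13.0 ≥ 4 mo → does not qualify.
Option B: score 783 ≥ 600; DTI 44.3% > 43%; LTV 98.8% > 85% → does not qualify.
Option C: score 783 ≥ 640; DTI 44.3% > 43%; LTV 98.8% > 95%; employment 53 ≥ 18 mo; reserves 13.0 ≥ 3 mo → does not qualify.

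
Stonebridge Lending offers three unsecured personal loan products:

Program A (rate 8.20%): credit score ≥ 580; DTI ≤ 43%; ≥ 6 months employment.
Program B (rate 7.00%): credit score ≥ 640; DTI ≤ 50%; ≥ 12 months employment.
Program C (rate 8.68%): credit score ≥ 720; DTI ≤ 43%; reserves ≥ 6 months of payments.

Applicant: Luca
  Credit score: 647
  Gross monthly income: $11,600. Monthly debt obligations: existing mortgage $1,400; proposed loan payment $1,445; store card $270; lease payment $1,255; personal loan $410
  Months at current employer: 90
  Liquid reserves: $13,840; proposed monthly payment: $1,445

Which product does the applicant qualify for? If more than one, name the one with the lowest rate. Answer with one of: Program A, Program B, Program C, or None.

Total debts = (1,400 + 1,445 + 270 + 1,255 + 410) = 4,780; DTI = 4,780/11,600 = 41.2%.
Reserves = 13,840/1,445 = 9.6 months.
Program A: score 647 ≥ 580; DTI 41.2% ≤ 43%; employment 90 ≥ 6 mo → qualifies.
Program B: score 647 ≥ 640; DTI 41.2% ≤ 50%; employment 90 ≥ 12 mo → qualifies.
Program C: score 647 < 720; DTI 41.2% ≤ 43%; reserves 9.6 ≥ 6 mo → does not qualify.
Qualifying: Program A, Program B. Lowest rate is 7.00% → Program B.

Program B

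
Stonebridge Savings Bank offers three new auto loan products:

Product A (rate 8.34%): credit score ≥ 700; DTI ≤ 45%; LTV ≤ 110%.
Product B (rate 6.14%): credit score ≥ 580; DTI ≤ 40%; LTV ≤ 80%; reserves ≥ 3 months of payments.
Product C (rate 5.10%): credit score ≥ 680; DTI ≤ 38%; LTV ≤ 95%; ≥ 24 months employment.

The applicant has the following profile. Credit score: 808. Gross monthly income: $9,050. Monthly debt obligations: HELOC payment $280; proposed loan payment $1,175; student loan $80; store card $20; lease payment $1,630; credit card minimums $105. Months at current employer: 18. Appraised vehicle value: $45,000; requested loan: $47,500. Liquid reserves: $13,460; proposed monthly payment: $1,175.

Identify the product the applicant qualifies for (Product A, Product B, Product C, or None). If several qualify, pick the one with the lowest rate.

Product A

Total debts = (280 + 1,175 + 80 + 20 + 1,630 + 105) = 3,290; DTI = 3,290/9,050 = 36.4%.
LTV = 47,500/45,000 = 105.6%.
Reserves = 13,460/1,175 = 11.5 months.
Product A: score 808 ≥ 700; DTI 36.4% ≤ 45%; LTV 105.6% ≤ 110% → qualifies.
Product B: score 808 ≥ 580; DTI 36.4% ≤ 40%; LTV 105.6% > 80%; reserves 11.5 ≥ 3 mo → does not qualify.
Product C: score 808 ≥ 680; DTI 36.4% ≤ 38%; LTV 105.6% > 95%; employment 18 < 24 mo → does not qualify.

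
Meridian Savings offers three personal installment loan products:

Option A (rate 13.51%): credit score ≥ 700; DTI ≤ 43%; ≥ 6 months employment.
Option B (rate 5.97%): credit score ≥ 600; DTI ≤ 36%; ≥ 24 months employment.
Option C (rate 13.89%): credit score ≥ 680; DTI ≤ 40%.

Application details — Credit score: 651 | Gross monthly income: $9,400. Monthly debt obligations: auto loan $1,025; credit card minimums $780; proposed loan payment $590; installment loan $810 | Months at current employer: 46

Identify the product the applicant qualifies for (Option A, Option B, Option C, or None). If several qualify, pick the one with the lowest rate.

Total debts = (1,025 + 780 + 590 + 810) = 3,205; DTI = 3,205/9,400 = 34.1%.
Option A: score 651 < 700; DTI 34.1% ≤ 43%; employment 46 ≥ 6 mo → does not qualify.
Option B: score 651 ≥ 600; DTI 34.1% ≤ 36%; employment 46 ≥ 24 mo → qualifies.
Option C: score 651 < 680; DTI 34.1% ≤ 40% → does not qualify.

Option B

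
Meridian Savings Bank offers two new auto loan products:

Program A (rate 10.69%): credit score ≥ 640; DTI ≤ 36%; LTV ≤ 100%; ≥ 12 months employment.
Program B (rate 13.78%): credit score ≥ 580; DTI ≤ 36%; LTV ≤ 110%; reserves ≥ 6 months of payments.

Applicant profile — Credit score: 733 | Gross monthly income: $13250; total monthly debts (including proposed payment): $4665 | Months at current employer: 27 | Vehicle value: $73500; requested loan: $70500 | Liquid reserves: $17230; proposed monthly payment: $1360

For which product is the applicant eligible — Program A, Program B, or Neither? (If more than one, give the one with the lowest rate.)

DTI = 4,665/13,250 = 35.2%.
LTV = 70,500/73,500 = 95.9%.
Reserves = 17,230/1,360 = 12.7 months.
Program A: score 733 ≥ 640; DTI 35.2% ≤ 36%; LTV 95.9% ≤ 100%; employment 27 ≥ 12 mo → qualifies.
Program B: score 733 ≥ 580; DTI 35.2% ≤ 36%; LTV 95.9% ≤ 110%; reserves 12.7 ≥ 6 mo → qualifies.
Qualifying: Program A, Program B. Lowest rate is 10.69% → Program A.

Program A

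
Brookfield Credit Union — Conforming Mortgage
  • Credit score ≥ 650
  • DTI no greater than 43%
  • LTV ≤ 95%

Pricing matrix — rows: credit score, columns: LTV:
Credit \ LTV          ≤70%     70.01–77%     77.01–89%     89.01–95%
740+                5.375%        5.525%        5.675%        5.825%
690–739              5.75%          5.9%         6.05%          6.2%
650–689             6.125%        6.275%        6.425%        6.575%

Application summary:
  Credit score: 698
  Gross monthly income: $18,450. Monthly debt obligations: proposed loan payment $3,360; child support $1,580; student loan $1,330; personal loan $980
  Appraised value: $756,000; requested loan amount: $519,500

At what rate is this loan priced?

5.75%

Credit score 698 ≥ 650; Total monthly debts = (3,360 + 1,580 + 1,330 + 980) = 7,250. DTI = 7,250/18,450 = 39.3% ≤ 43%
LTV = 519,500/756,000 = 68.7% ≤ 95%
Row: 698 falls in 690–739. Column: 68.7% falls in ≤70%. Rate = 5.75%.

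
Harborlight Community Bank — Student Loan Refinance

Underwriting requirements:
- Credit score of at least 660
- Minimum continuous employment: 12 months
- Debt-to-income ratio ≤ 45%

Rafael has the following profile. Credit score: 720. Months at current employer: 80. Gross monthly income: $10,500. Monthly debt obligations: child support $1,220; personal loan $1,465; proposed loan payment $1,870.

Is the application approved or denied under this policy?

Approved

Credit score 720 ≥ 660 (meets)
Employment 80 ≥ 12 months
Total monthly debts = (1,220 + 1,465 + 1,870) = 4,555. DTI = 4,555/10,500 = 43.4% ≤ 45%
All criteria satisfied.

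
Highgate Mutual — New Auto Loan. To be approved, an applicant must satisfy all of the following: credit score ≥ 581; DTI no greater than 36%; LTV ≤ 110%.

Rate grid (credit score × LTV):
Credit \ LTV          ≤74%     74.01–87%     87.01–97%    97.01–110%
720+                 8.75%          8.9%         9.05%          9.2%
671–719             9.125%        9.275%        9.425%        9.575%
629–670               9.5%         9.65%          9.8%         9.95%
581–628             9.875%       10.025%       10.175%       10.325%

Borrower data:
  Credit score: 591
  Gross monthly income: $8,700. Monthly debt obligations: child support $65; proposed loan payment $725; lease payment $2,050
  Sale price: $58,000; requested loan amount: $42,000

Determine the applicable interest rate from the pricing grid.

9.875%

Credit score 591 ≥ 581; Total monthly debts = (65 + 725 + 2,050) = 2,840. DTI = 2,840/8,700 = 32.6% ≤ 36%
LTV = 42,000/58,000 = 72.4% ≤ 110%
Credit 591 → row 581–628; LTV 72.4% → column ≤74%. Grid cell → 9.875%.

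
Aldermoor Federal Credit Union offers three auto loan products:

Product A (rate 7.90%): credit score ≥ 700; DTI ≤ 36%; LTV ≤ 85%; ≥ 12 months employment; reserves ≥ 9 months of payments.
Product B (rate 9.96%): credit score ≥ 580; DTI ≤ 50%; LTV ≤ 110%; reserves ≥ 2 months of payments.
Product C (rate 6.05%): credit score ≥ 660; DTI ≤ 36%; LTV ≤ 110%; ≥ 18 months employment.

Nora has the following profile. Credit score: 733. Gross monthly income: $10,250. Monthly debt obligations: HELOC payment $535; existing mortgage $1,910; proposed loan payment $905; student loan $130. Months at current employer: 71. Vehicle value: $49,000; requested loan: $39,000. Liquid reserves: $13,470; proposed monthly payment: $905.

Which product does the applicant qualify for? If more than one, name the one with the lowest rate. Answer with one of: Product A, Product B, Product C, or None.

Product C

Total debts = (535 + 1,910 + 905 + 130) = 3,480; DTI = 3,480/10,250 = 34%.
LTV = 39,000/49,000 = 79.6%.
Reserves = 13,470/905 = 14.9 months.
Product A: score 733 ≥ 700; DTI 34% ≤ 36%; LTV 79.6% ≤ 85%; employment 71 ≥ 12 mo; reserves 14.9 ≥ 9 mo → qualifies.
Product B: score 733 ≥ 580; DTI 34% ≤ 50%; LTV 79.6% ≤ 110%; reserves 14.9 ≥ 2 mo → qualifies.
Product C: score 733 ≥ 660; DTI 34% ≤ 36%; LTV 79.6% ≤ 110%; employment 71 ≥ 18 mo → qualifies.
Qualifying: Product A, Product B, Product C. Lowest rate is 6.05% → Product C.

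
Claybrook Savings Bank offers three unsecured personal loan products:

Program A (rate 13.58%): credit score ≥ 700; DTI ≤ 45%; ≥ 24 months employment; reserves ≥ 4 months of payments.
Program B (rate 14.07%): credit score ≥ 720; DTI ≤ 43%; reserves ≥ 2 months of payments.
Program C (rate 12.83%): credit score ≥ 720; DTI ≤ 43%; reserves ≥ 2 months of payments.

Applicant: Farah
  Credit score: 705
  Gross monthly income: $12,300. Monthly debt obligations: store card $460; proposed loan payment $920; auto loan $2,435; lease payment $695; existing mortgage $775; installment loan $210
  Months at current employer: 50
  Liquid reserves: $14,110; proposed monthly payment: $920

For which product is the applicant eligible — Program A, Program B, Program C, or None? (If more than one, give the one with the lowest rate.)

Program A

Total debts = (460 + 920 + 2,435 + 695 + 775 + 210) = 5,495; DTI = 5,495/12,300 = 44.7%.
Reserves = 14,110/920 = 15.3 months.
Program A: score 705 ≥ 700; DTI 44.7% ≤ 45%; employment 50 ≥ 24 mo; reserves 15.3 ≥ 4 mo → qualifies.
Program B: score 705 < 720; DTI 44.7% > 43%; reserves 15.3 ≥ 2 mo → does not qualify.
Program C: score 705 < 720; DTI 44.7% > 43%; reserves 15.3 ≥ 2 mo → does not qualify.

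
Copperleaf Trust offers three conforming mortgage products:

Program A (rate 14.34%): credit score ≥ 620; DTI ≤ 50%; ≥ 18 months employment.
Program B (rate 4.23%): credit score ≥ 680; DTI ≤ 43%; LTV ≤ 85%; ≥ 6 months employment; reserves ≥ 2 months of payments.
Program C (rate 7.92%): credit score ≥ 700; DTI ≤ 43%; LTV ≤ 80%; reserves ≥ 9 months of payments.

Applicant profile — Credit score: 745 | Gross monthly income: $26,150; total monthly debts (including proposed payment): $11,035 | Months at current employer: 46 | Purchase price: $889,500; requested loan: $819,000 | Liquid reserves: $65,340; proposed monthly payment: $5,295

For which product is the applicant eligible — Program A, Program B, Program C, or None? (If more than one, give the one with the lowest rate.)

Program A

DTI = 11,035/26,150 = 42.2%.
LTV = 819,000/889,500 = 92.1%.
Reserves = 65,340/5,295 = 12.3 months.
Program A: score 745 ≥ 620; DTI 42.2% ≤ 50%; employment 46 ≥ 18 mo → qualifies.
Program B: score 745 ≥ 680; DTI 42.2% ≤ 43%; LTV 92.1% > 85%; employment 46 ≥ 6 mo; reserves 12.3 ≥ 2 mo → does not qualify.
Program C: score 745 ≥ 700; DTI 42.2% ≤ 43%; LTV 92.1% > 80%; reserves 12.3 ≥ 9 mo → does not qualify.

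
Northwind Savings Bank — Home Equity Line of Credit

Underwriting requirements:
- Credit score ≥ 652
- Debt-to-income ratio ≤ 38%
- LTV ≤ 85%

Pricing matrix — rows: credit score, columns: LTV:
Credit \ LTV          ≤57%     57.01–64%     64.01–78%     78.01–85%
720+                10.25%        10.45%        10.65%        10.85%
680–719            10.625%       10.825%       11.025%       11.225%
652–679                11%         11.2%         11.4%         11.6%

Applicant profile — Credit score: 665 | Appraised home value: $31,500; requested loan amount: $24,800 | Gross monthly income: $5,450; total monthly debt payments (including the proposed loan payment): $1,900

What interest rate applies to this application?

Credit score 665 ≥ 652; DTI = 1,900/5,450 = 34.9% ≤ 38%
Loan-to-value = 24,800/31,500 = 78.7% — pass (85% max)
Score 665 is in the 652–679 band; LTV 78.7% is in the 78.01–85% band → 11.6%.

11.6%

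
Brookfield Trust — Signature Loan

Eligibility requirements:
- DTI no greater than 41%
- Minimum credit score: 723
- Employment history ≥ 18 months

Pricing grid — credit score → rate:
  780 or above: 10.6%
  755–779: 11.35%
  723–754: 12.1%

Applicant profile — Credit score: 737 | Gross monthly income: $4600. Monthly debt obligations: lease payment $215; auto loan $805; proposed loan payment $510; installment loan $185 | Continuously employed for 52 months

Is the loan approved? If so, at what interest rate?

Approved at 12.1%

Credit score 737 ≥ 723 (meets minimum)
Total monthly debts = (215 + 805 + 510 + 185) = 1,715. DTI = 1,715/4,600 = 37.3% ≤ 41%
Employment 52 ≥ 18 months
All requirements met. Score 737 falls in the 723–754 tier → 12.1%.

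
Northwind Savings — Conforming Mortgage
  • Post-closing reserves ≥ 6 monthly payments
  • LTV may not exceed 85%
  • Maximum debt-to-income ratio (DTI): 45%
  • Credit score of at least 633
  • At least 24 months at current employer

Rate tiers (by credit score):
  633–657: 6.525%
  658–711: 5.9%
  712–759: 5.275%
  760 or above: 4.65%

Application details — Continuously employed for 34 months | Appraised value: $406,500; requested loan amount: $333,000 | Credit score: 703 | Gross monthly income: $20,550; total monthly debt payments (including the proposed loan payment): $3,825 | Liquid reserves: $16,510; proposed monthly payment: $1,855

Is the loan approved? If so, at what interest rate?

Approved at 5.9%

Credit score 703 ≥ 633 (meets minimum)
Reserves = 16,510/1,855 = 8.9 months ≥ 6
DTI: 3,825 ÷ 20,550 = 18.6%, within the 45% cap
Employment 34 ≥ 24 months
Loan-to-value = 333,000/406,500 = 81.9% — pass (85% max)
All requirements met. Score 703 falls in the 658–711 tier → 5.9%.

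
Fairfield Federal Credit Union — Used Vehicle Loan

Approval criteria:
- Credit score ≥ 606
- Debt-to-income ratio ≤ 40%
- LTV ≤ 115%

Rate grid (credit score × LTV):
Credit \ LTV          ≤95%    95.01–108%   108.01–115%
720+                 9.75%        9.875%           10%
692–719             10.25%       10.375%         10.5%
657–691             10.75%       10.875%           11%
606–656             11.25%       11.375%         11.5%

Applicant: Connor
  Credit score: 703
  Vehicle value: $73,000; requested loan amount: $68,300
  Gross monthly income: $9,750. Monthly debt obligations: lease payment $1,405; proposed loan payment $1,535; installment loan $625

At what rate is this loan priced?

Credit score 703 ≥ 606; Total monthly debts = (1,405 + 1,535 + 625) = 3,565. Debt-to-income = 3,565/9,750 = 36.6% — meets 40% limit
LTV = 68,300/73,000 = 93.6% ≤ 115%
Credit 703 → row 692–719; LTV 93.6% → column ≤95%. Grid cell → 10.25%.

10.25%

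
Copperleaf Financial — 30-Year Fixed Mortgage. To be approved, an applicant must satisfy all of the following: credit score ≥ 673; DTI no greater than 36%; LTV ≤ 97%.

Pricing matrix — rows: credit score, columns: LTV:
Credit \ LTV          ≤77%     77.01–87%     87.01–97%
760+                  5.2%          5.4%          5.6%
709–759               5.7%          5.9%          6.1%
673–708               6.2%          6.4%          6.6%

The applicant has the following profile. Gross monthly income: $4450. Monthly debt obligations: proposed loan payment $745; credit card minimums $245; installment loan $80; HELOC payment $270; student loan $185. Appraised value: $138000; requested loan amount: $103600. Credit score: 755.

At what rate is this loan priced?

Credit score 755 ≥ 673; Total monthly debts = (745 + 245 + 80 + 270 + 185) = 1,525. Debt-to-income = 1,525/4,450 = 34.3% — meets 36% limit
LTV = 103,600/138,000 = 75.1% ≤ 97%
Row: 755 falls in 709–759. Column: 75.1% falls in ≤77%. Rate = 5.7%.

5.7%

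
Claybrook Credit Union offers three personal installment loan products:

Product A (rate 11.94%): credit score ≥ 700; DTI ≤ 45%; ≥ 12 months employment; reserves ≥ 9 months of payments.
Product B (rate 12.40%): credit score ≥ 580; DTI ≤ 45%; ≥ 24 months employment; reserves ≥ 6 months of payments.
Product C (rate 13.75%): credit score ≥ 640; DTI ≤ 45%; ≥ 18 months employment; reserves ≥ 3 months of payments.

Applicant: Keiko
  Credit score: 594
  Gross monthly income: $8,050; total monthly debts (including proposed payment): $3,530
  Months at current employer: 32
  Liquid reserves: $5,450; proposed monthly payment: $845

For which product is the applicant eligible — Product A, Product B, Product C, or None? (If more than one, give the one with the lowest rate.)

DTI = 3,530/8,050 = 43.9%.
Reserves = 5,450/845 = 6.4 months.
Product A: score 594 < 700; DTI 43.9% ≤ 45%; employment 32 ≥ 12 mo; reserves 6.4 < 9 mo → does not qualify.
Product B: score 594 ≥ 580; DTI 43.9% ≤ 45%; employment 32 ≥ 24 mo; reserves 6.4 ≥ 6 mo → qualifies.
Product C: score 594 < 640; DTI 43.9% ≤ 45%; employment 32 ≥ 18 mo; reserves 6.4 ≥ 3 mo → does not qualify.

Product B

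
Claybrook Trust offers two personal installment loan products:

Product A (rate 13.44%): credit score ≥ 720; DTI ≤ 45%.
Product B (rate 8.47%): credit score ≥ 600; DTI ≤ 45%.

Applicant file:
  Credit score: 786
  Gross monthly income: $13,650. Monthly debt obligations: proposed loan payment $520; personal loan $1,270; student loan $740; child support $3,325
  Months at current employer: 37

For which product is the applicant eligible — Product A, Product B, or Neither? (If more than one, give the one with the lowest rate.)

Total debts = (520 + 1,270 + 740 + 3,325) = 5,855; DTI = 5,855/13,650 = 42.9%.
Product A: score 786 ≥ 720; DTI 42.9% ≤ 45% → qualifies.
Product B: score 786 ≥ 600; DTI 42.9% ≤ 45% → qualifies.
Qualifying: Product A, Product B. Lowest rate is 8.47% → Product B.

Product B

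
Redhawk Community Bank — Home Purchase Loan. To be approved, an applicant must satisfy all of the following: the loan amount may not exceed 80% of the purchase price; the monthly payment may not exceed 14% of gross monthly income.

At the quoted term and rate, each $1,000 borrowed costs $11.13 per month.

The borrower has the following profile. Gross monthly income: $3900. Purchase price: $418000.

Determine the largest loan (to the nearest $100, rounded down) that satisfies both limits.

$49,000

Payment cap: 14% × $3,900 = $546/month.
At $11.13 per $1,000, that supports 546/11.13 × 1,000 ≈ $49,056 → $49,000.
LTV cap: 80% × $418,000 = $334,400 → $334,400.
Binding constraint: payment-to-income.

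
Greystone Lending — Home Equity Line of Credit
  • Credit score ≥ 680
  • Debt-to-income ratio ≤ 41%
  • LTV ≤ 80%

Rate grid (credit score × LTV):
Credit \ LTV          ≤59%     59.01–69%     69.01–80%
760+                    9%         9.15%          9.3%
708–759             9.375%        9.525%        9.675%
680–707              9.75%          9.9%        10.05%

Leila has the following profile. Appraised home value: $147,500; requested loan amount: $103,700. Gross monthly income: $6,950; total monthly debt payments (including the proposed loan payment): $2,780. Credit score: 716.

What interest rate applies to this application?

9.675%

Credit score 716 ≥ 680; DTI: 2,780 ÷ 6,950 = 40%, within the 41% cap
Loan-to-value = 103,700/147,500 = 70.3% — pass (80% max)
Row: 716 falls in 708–759. Column: 70.3% falls in 69.01–80%. Rate = 9.675%.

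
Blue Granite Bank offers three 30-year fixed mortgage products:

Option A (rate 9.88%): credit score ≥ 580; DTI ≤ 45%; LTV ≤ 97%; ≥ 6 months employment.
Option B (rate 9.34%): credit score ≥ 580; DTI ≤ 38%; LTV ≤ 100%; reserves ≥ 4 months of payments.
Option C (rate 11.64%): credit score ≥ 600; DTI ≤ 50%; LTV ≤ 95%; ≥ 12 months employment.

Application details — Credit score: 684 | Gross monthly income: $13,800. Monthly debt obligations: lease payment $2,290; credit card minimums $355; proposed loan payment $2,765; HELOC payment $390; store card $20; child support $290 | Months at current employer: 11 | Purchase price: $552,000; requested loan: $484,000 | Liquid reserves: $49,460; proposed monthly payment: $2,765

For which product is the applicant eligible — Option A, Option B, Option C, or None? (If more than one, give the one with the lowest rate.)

Total debts = (2,290 + 355 + 2,765 + 390 + 20 + 290) = 6,110; DTI = 6,110/13,800 = 44.3%.
LTV = 484,000/552,000 = 87.7%.
Reserves = 49,460/2,765 = 17.9 months.
Option A: score 684 ≥ 580; DTI 44.3% ≤ 45%; LTV 87.7% ≤ 97%; employment 11 ≥ 6 mo → qualifies.
Option B: score 684 ≥ 580; DTI 44.3% > 38%; LTV 87.7% ≤ 100%; reserves 17.9 ≥ 4 mo → does not qualify.
Option C: score 684 ≥ 600; DTI 44.3% ≤ 50%; LTV 87.7% ≤ 95%; employment 11 < 12 mo → does not qualify.

Option A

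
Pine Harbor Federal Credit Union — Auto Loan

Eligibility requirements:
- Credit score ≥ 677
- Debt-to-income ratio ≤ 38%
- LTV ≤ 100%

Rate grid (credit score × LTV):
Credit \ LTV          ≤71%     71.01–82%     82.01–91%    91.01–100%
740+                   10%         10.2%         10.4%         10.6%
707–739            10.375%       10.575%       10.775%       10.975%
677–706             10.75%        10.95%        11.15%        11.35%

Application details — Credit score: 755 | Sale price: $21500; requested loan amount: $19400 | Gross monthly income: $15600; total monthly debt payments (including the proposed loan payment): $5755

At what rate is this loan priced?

Credit score 755 ≥ 677; DTI: 5,755 ÷ 15,600 = 36.9%, within the 38% cap
Loan-to-value = 19,400/21,500 = 90.2% — pass (100% max)
Row: 755 falls in 740+. Column: 90.2% falls in 82.01–91%. Rate = 10.4%.

10.4%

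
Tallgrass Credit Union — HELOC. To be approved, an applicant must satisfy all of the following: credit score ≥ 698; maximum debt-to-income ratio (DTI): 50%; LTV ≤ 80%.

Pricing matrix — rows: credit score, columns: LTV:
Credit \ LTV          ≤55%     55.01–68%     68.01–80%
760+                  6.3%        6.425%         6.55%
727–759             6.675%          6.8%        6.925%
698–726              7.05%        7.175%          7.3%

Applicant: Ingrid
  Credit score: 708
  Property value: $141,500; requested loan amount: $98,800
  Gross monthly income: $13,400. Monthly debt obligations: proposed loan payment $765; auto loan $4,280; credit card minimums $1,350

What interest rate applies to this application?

7.3%

Credit score 708 ≥ 698; Total monthly debts = (765 + 4,280 + 1,350) = 6,395. Debt-to-income = 6,395/13,400 = 47.7% — meets 50% limit
LTV = 98,800/141,500 = 69.8% ≤ 80%
Credit 708 → row 698–726; LTV 69.8% → column 68.01–80%. Grid cell → 7.3%.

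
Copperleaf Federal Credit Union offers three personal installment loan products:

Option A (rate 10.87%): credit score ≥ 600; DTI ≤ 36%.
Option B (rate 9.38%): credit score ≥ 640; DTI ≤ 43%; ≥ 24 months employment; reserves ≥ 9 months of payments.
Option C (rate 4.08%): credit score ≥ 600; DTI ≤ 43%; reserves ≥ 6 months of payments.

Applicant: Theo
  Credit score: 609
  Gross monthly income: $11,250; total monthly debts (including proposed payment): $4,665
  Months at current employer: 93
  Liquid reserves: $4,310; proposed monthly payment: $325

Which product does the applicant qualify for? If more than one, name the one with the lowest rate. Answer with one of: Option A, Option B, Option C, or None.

Option C

DTI = 4,665/11,250 = 41.5%.
Reserves = 4,310/325 = 13.3 months.
Option A: score 609 ≥ 600; DTI 41.5% > 36% → does not qualify.
Option B: score 609 < 640; DTI 41.5% ≤ 43%; employment 93 ≥ 24 mo; reserves 13.3 ≥ 9 mo → does not qualify.
Option C: score 609 ≥ 600; DTI 41.5% ≤ 43%; reserves 13.3 ≥ 6 mo → qualifies.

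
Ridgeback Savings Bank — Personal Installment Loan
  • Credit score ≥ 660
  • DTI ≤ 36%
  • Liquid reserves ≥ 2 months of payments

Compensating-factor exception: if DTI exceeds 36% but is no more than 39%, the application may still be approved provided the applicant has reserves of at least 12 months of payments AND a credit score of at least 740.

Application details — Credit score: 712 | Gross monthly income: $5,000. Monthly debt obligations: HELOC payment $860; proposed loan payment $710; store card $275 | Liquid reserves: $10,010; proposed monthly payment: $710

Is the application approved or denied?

Denied

Credit score 712 ≥ 660 (meets base)
Total debts = (860 + 710 + 275) = 1,845. DTI: 1,845 ÷ 5,000 = 36.9%, over the 36% base limit.
Reserves: 10,010 ÷ 710 = 14.1 months (meets 2-month minimum)
DTI 36.9% is within the 36%–39% exception band; checking compensating factors.
Override check — reserves: 14.1 mo (ok); score: 712 (below 740).
Override conditions not both satisfied; exception does not apply.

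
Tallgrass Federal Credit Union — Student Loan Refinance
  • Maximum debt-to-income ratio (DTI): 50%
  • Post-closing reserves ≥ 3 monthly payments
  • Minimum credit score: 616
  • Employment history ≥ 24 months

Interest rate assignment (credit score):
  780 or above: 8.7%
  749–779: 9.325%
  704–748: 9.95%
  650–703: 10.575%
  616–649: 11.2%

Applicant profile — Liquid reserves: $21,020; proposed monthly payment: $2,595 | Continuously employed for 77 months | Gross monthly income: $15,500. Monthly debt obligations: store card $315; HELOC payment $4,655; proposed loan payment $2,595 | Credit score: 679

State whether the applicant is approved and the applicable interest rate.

Approved at 10.575%

Credit score 679 ≥ 616 (meets minimum)
Reserves = 21,020/2,595 = 8.1 months ≥ 3
Total monthly debts = (315 + 4,655 + 2,595) = 7,565. Debt-to-income = 7,565/15,500 = 48.8% — meets 50% limit
Employment 77 ≥ 24 months
All requirements met. Score 679 falls in the 650–703 tier → 10.575%.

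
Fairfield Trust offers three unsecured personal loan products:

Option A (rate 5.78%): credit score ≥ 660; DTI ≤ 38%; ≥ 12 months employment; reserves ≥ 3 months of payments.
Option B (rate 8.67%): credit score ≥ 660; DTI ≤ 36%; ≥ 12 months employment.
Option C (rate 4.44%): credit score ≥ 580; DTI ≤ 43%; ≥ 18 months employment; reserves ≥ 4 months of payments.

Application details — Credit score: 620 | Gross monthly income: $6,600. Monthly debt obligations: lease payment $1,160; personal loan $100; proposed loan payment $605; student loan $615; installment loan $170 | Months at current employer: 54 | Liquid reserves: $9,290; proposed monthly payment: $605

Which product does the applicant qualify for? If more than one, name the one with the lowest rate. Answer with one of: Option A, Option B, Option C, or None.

Total debts = (1,160 + 100 + 605 + 615 + 170) = 2,650; DTI = 2,650/6,600 = 40.2%.
Reserves = 9,290/605 = 15.4 months.
Option A: score 620 < 660; DTI 40.2% > 38%; employment 54 ≥ 12 mo; reserves 15.4 ≥ 3 mo → does not qualify.
Option B: score 620 < 660; DTI 40.2% > 36%; employment 54 ≥ 12 mo → does not qualify.
Option C: score 620 ≥ 580; DTI 40.2% ≤ 43%; employment 54 ≥ 18 mo; reserves 15.4 ≥ 4 mo → qualifies.

Option C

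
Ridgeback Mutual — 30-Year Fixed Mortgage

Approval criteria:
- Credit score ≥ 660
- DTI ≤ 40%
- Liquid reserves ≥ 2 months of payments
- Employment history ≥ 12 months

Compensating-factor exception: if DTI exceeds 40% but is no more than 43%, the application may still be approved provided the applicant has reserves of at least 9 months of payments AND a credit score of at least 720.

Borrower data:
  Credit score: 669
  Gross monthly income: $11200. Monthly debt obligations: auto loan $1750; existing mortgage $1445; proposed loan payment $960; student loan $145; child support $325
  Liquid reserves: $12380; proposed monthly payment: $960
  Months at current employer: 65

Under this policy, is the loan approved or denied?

Denied

Credit score 669 ≥ 660 (meets base)
Total debts = (1,750 + 1,445 + 960 + 145 + 325) = 4,625. DTI: 4,625 ÷ 11,200 = 41.3%, over the 40% base limit.
Reserves: 12,380 ÷ 960 = 12.9 months (meets 2-month minimum)
Employment 65 ≥ 12 months
DTI 41.3% is within the 40%–43% exception band; checking compensating factors.
Reserves 12.9 ≥ 9 months; credit score 669 < 720.
Override conditions not both satisfied; exception does not apply.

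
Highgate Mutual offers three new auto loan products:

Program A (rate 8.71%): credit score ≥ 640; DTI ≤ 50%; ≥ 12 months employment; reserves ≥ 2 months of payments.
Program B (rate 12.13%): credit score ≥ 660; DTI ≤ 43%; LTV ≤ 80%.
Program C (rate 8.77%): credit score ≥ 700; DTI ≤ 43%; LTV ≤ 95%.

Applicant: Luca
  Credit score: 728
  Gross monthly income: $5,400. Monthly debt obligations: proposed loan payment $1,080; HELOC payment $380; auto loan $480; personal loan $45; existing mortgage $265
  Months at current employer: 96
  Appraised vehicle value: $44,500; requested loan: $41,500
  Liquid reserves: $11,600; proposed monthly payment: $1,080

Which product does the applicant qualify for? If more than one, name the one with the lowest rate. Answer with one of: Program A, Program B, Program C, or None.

Total debts = (1,080 + 380 + 480 + 45 + 265) = 2,250; DTI = 2,250/5,400 = 41.7%.
LTV = 41,500/44,500 = 93.3%.
Reserves = 11,600/1,080 = 10.7 months.
Program A: score 728 ≥ 640; DTI 41.7% ≤ 50%; employment 96 ≥ 12 mo; reserves 10.7 ≥ 2 mo → qualifies.
Program B: score 728 ≥ 660; DTI 41.7% ≤ 43%; LTV 93.3% > 80% → does not qualify.
Program C: score 728 ≥ 700; DTI 41.7% ≤ 43%; LTV 93.3% ≤ 95% → qualifies.
Qualifying: Program A, Program C. Lowest rate is 8.71% → Program A.

Program A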